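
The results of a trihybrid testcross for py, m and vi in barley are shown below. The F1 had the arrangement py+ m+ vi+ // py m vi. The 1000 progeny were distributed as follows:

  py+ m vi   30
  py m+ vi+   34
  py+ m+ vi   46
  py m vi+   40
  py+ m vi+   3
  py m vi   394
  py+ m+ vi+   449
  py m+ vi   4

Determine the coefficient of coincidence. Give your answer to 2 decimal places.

1.06

The two rarest classes, py+ m vi+ and py m+ vi, are the double crossovers. Comparing them with the parentals, only the m allele has switched, so m is the middle locus and the order is vi – m – py.
vi–m: (86 + 7)/1000 = 0.0930; m–py: (64 + 7)/1000 = 0.0710.
Expected DCO frequency = 0.0930 × 0.0710 ≈ 0.00660; observed = 7/1000 ≈ 0.00700.
Coefficient of coincidence = 0.00700/0.00660 ≈ 1.06.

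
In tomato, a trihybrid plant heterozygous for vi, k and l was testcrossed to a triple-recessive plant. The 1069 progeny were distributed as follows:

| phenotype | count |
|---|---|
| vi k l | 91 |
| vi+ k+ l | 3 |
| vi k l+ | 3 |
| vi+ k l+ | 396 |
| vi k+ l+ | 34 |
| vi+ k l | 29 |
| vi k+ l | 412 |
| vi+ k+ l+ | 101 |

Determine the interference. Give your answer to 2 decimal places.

0.53

The two most frequent reciprocal classes, vi k+ l and vi+ k l+, are the parental types, so the F1 was vi k+ l / vi+ k l+.
The two rarest classes, vi+ k+ l and vi k l+, are the double crossovers. Comparing them with the parentals, only the vi allele has switched, so vi is the middle locus and the order is l – vi – k.
l–vi: (63 + 6)/1069 = 0.0645; vi–k: (192 + 6)/1069 = 0.1852.
Expected DCO frequency = 0.0645 × 0.1852 ≈ 0.01195; observed = 6/1069 ≈ 0.00561.
Coefficient of coincidence = 0.00561/0.01195 ≈ 0.47; interference = 1 − 0.47 = 0.53.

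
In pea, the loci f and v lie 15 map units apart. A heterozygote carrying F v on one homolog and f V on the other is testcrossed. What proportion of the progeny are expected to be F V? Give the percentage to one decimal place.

A map distance of 15 map units corresponds to a recombination frequency of 0.150.
The F1 is F v / f V, so F V is a recombinant gamete class with expected frequency r/2 = 0.150/2 = 0.0750.
That is 0.0750 = 7.5% of the progeny.

7.5%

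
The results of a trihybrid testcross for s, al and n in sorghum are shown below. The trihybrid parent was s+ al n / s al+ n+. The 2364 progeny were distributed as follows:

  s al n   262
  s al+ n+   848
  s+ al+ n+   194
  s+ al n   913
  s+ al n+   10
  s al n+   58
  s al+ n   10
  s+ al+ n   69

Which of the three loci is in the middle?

n

The two rarest classes, s+ al n+ and s al+ n, are the double crossovers. Comparing them with the parentals, only the n allele has switched, so n is the middle locus and the order is al – n – s.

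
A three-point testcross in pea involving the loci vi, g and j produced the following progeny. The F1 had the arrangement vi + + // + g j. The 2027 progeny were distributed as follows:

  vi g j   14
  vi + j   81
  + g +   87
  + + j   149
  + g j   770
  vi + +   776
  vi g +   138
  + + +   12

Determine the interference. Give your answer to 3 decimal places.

The two rarest classes, + + + and vi g j, are the double crossovers. Comparing them with the parentals, only the vi allele has switched, so vi is the middle locus and the order is j – vi – g.
j–vi: (168 + 26)/2027 = 0.0957; vi–g: (287 + 26)/2027 = 0.1544.
Expected DCO frequency = 0.0957 × 0.1544 ≈ 0.01478; observed = 26/2027 ≈ 0.01283.
Coefficient of coincidence = 0.01283/0.01478 ≈ 0.868; interference = 1 − 0.868 = 0.132.

0.132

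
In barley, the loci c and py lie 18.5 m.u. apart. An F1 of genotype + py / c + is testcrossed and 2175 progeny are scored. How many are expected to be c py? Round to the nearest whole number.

A map distance of 18.5 m.u. corresponds to a recombination frequency of 0.185.
The F1 is + py / c +, so c py is a recombinant gamete class with expected frequency r/2 = 0.185/2 = 0.0925.
Expected number = 0.0925 × 2175 = 201.19 ≈ 201.

201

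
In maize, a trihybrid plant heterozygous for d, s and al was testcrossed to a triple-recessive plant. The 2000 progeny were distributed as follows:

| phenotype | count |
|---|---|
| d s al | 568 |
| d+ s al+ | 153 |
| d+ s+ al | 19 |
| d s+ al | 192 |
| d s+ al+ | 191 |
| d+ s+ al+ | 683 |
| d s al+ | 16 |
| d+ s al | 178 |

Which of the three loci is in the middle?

The two most frequent reciprocal classes, d+ s+ al+ and d s al, are the parental types, so the F1 was d+ s+ al+ / d s al.
The two rarest classes, d+ s+ al and d s al+, are the double crossovers. Comparing them with the parentals, only the al allele has switched, so al is the middle locus and the order is s – al – d.

al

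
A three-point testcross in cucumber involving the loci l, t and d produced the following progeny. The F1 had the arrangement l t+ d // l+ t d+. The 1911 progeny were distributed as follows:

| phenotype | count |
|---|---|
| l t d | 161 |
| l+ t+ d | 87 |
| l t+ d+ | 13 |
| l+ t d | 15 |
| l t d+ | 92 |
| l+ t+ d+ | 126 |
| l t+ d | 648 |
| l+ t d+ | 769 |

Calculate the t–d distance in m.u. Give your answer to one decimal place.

The two rarest classes, l t+ d+ and l+ t d, are the double crossovers. Comparing them with the parentals, only the d allele has switched, so d is the middle locus and the order is l – d – t.
Crossovers in the d–t interval produce the single-crossover classes l t d and l+ t+ d+ (161 + 126 = 287) plus the double crossovers (28).
RF(d–t) = (287 + 28) / 1911 = 315/1911 = 0.1648 → 16.5 m.u.

16.5 m.u.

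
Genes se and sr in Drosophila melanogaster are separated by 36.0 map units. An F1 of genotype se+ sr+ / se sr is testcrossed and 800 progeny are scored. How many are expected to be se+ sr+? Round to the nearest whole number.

256

A map distance of 36.0 map units corresponds to a recombination frequency of 0.360.
The F1 is se+ sr+ / se sr, so se+ sr+ is a parental gamete class with expected frequency (1 − r)/2 = 0.640/2 = 0.3200.
Expected number = 0.3200 × 800 = 256.00 ≈ 256.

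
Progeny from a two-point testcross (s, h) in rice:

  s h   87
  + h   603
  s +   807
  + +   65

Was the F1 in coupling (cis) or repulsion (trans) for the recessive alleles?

trans

The two most frequent classes are + h (603) and s + (807); these are the parental (non-recombinant) types.
So the F1 carried + h on one chromosome and s + on the other — the recessive alleles are on opposite chromosomes (trans / repulsion).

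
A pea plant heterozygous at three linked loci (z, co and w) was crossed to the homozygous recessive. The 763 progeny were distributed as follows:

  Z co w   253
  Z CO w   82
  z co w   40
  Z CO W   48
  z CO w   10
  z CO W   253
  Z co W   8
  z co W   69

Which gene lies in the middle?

The two most frequent reciprocal classes, z CO W and Z co w, are the parental types, so the F1 was z CO W / Z co w.
The two rarest classes, z CO w and Z co W, are the double crossovers. Comparing them with the parentals, only the w allele has switched, so w is the middle locus and the order is z – w – co.

w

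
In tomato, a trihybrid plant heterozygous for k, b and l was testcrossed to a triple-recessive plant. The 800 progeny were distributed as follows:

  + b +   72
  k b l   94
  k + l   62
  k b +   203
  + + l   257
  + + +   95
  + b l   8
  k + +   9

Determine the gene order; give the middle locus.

The two most frequent reciprocal classes, + + l and k b +, are the parental types, so the F1 was + + l / k b +.
The two rarest classes, + b l and k + +, are the double crossovers. Comparing them with the parentals, only the b allele has switched, so b is the middle locus and the order is k – b – l.

b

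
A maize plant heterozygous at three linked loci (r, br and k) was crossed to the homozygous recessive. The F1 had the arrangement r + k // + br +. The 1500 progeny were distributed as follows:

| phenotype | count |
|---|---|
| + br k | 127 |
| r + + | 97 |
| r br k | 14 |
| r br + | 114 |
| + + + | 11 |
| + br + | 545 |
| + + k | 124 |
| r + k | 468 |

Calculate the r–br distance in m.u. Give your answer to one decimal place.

17.5 m.u.

The two rarest classes, r br k and + + +, are the double crossovers. Comparing them with the parentals, only the br allele has switched, so br is the middle locus and the order is k – br – r.
Crossovers in the br–r interval produce the single-crossover classes + + k and r br + (124 + 114 = 238) plus the double crossovers (25).
RF(br–r) = (238 + 25) / 1500 = 263/1500 = 0.1753 → 17.5 m.u.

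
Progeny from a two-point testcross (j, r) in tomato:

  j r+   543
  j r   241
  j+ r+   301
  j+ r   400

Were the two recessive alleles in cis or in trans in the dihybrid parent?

trans

The two most frequent classes are j+ r (400) and j r+ (543); these are the parental (non-recombinant) types.
So the F1 carried j+ r on one chromosome and j r+ on the other — the recessive alleles are on opposite chromosomes (trans / repulsion).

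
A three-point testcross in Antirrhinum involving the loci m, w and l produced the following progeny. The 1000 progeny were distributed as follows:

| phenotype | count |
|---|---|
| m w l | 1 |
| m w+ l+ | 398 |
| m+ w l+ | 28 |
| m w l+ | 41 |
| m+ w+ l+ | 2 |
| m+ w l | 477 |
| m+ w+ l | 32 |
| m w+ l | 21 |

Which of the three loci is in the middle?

The two most frequent reciprocal classes, m w+ l+ and m+ w l, are the parental types, so the F1 was m w+ l+ / m+ w l.
The two rarest classes, m+ w+ l+ and m w l, are the double crossovers. Comparing them with the parentals, only the m allele has switched, so m is the middle locus and the order is w – m – l.

m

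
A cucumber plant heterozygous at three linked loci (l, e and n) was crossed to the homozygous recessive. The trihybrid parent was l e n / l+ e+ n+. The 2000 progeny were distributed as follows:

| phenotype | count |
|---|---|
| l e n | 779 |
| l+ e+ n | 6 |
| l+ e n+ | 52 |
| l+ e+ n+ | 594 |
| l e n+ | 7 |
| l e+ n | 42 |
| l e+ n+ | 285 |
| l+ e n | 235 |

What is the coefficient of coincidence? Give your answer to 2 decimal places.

The two rarest classes, l e n+ and l+ e+ n, are the double crossovers. Comparing them with the parentals, only the n allele has switched, so n is the middle locus and the order is e – n – l.
e–n: (94 + 13)/2000 = 0.0535; n–l: (520 + 13)/2000 = 0.2665.
Expected DCO frequency = 0.0535 × 0.2665 ≈ 0.01426; observed = 13/2000 ≈ 0.00650.
Coefficient of coincidence = 0.00650/0.01426 ≈ 0.46.

0.46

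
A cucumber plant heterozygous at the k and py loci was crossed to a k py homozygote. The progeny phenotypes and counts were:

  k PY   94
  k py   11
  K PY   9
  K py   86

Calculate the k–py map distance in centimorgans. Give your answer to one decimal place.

The two most frequent classes, K py (86) and k PY (94), are the parental types, so the F1 was K py / k PY.
The recombinant classes are K PY and k py: 9 + 11 = 20.
Recombination frequency = 20/200 = 0.1000 ≈ 10.0%, i.e. 10.0 centimorgans.

10.0 centimorgans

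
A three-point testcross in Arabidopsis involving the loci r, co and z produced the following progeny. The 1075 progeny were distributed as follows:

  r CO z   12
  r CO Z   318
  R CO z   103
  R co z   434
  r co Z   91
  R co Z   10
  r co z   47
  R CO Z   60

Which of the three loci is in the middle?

z

The two most frequent reciprocal classes, r CO Z and R co z, are the parental types, so the F1 was r CO Z / R co z.
The two rarest classes, r CO z and R co Z, are the double crossovers. Comparing them with the parentals, only the z allele has switched, so z is the middle locus and the order is r – z – co.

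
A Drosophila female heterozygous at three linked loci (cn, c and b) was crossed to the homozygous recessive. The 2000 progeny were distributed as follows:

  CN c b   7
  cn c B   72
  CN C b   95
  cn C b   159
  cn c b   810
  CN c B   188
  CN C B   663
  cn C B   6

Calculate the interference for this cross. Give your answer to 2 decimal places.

The two most frequent reciprocal classes, cn c b and CN C B, are the parental types, so the F1 was cn c b / CN C B.
The two rarest classes, CN c b and cn C B, are the double crossovers. Comparing them with the parentals, only the cn allele has switched, so cn is the middle locus and the order is b – cn – c.
b–cn: (167 + 13)/2000 = 0.0900; cn–c: (347 + 13)/2000 = 0.1800.
Expected DCO frequency = 0.0900 × 0.1800 ≈ 0.01620; observed = 13/2000 ≈ 0.00650.
Coefficient of coincidence = 0.00650/0.01620 ≈ 0.40; interference = 1 − 0.40 = 0.60.

0.60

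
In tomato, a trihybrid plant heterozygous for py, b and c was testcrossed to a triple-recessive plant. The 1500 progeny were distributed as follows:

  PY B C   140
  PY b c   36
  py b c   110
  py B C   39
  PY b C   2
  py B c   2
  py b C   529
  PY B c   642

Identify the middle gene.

The two most frequent reciprocal classes, py b C and PY B c, are the parental types, so the F1 was py b C / PY B c.
The two rarest classes, PY b C and py B c, are the double crossovers. Comparing them with the parentals, only the py allele has switched, so py is the middle locus and the order is c – py – b.

py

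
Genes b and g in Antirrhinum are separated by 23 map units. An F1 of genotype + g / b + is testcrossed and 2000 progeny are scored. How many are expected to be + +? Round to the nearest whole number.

230

A map distance of 23 map units corresponds to a recombination frequency of 0.230.
The F1 is + g / b +, so + + is a recombinant gamete class with expected frequency r/2 = 0.230/2 = 0.1150.
Expected number = 0.1150 × 2000 = 230.00 ≈ 230.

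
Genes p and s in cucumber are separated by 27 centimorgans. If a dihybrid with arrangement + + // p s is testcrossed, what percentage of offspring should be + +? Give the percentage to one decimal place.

36.5%

A map distance of 27 centimorgans corresponds to a recombination frequency of 0.270.
The F1 is + + / p s, so + + is a parental gamete class with expected frequency (1 − r)/2 = 0.730/2 = 0.3650.
That is 0.3650 = 36.5% of the progeny.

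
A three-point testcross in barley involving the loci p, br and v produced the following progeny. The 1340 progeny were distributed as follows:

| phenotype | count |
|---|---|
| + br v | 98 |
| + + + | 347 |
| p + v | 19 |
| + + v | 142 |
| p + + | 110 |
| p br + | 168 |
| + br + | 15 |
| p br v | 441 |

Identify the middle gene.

The two most frequent reciprocal classes, + + + and p br v, are the parental types, so the F1 was + + + / p br v.
The two rarest classes, + br + and p + v, are the double crossovers. Comparing them with the parentals, only the br allele has switched, so br is the middle locus and the order is v – br – p.

br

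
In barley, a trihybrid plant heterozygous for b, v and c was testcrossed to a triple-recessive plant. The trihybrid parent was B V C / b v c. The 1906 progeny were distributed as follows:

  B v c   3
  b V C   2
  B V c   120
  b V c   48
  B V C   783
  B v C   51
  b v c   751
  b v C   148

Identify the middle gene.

The two rarest classes, b V C and B v c, are the double crossovers. Comparing them with the parentals, only the b allele has switched, so b is the middle locus and the order is v – b – c.

b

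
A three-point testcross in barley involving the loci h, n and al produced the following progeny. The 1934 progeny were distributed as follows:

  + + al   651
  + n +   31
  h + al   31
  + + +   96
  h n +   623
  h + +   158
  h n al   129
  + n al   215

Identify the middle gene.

h

The two most frequent reciprocal classes, h n + and + + al, are the parental types, so the F1 was h n + / + + al.
The two rarest classes, + n + and h + al, are the double crossovers. Comparing them with the parentals, only the h allele has switched, so h is the middle locus and the order is n – h – al.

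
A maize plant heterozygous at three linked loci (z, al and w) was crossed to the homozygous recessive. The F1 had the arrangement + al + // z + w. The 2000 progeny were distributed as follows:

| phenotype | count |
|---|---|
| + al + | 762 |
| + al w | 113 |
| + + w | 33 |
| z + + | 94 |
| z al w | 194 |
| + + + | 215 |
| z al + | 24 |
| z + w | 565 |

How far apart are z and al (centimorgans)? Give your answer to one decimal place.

The two rarest classes, z al + and + + w, are the double crossovers. Comparing them with the parentals, only the z allele has switched, so z is the middle locus and the order is al – z – w.
Crossovers in the al–z interval produce the single-crossover classes + + + and z al w (215 + 194 = 409) plus the double crossovers (57).
RF(al–z) = (409 + 57) / 2000 = 466/2000 = 0.2330 → 23.3 centimorgans.

23.3 centimorgans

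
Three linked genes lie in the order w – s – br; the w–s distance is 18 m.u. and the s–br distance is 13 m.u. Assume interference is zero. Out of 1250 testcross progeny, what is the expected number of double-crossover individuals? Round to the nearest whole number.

29

Map distances give recombination frequencies of 0.180 and 0.130 for the two intervals.
With no interference, expected double-crossover frequency = 0.180 × 0.130 = 0.02340.
Expected number = 0.02340 × 1250 = 29.25 ≈ 29.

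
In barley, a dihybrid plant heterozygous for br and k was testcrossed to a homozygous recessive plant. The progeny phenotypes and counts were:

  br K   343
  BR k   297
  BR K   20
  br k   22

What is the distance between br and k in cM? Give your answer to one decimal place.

The two most frequent classes, BR k (297) and br K (343), are the parental types, so the F1 was BR k / br K.
The recombinant classes are BR K and br k: 20 + 22 = 42.
Recombination frequency = 42/682 = 0.0616 ≈ 6.2%, i.e. 6.2 cM.

6.2 cM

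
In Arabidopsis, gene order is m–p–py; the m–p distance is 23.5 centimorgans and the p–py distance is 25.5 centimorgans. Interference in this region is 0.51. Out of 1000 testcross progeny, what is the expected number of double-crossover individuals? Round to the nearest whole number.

Map distances give recombination frequencies of 0.235 and 0.255 for the two intervals.
With interference 0.51 (so coincidence = 0.49), expected double-crossover frequency = 0.235 × 0.255 × 0.49 = 0.02936.
Expected number = 0.02936 × 1000 = 29.36 ≈ 29.

29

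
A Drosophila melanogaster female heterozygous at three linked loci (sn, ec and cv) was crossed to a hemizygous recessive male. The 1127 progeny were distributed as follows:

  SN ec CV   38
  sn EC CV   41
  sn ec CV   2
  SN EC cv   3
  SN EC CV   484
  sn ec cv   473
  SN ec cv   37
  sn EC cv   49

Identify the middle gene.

cv

The two most frequent reciprocal classes, sn ec cv and SN EC CV, are the parental types, so the F1 was sn ec cv / SN EC CV.
The two rarest classes, sn ec CV and SN EC cv, are the double crossovers. Comparing them with the parentals, only the cv allele has switched, so cv is the middle locus and the order is sn – cv – ec.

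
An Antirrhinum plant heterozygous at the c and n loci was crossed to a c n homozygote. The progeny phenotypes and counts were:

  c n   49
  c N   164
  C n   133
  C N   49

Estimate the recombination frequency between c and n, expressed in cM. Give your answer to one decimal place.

24.8 cM

The two most frequent classes, C n (133) and c N (164), are the parental types, so the F1 was C n / c N.
The recombinant classes are C N and c n: 49 + 49 = 98.
Recombination frequency = 98/395 = 0.2481 ≈ 24.8%, i.e. 24.8 cM.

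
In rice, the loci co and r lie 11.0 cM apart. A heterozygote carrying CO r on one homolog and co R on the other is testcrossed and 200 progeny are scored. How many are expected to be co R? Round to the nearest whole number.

89

A map distance of 11.0 cM corresponds to a recombination frequency of 0.110.
The F1 is CO r / co R, so co R is a parental gamete class with expected frequency (1 − r)/2 = 0.890/2 = 0.4450.
Expected number = 0.4450 × 200 = 89.00 ≈ 89.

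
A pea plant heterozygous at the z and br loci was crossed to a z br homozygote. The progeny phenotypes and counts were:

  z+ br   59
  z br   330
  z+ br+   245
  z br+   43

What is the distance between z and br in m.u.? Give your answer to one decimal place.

The two most frequent classes, z+ br+ (245) and z br (330), are the parental types, so the F1 was z+ br+ / z br.
The recombinant classes are z+ br and z br+: 59 + 43 = 102.
Recombination frequency = 102/677 = 0.1507 ≈ 15.1%, i.e. 15.1 m.u.

15.1 m.u.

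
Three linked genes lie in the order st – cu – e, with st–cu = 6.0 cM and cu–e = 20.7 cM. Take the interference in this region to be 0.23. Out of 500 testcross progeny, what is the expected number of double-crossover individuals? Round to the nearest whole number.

Map distances give recombination frequencies of 0.060 and 0.207 for the two intervals.
With interference 0.23 (so coincidence = 0.77), expected double-crossover frequency = 0.060 × 0.207 × 0.77 = 0.00956.
Expected number = 0.00956 × 500 = 4.78 ≈ 5.

5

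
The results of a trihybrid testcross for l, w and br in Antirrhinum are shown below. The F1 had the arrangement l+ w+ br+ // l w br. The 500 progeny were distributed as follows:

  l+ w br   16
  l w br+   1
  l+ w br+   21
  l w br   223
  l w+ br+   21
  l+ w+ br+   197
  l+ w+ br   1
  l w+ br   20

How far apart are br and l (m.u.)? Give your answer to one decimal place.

7.8 m.u.

The two rarest classes, l+ w+ br and l w br+, are the double crossovers. Comparing them with the parentals, only the br allele has switched, so br is the middle locus and the order is l – br – w.
Crossovers in the l–br interval produce the single-crossover classes l w+ br+ and l+ w br (21 + 16 = 37) plus the double crossovers (2).
RF(l–br) = (37 + 2) / 500 = 39/500 = 0.0780 → 7.8 m.u.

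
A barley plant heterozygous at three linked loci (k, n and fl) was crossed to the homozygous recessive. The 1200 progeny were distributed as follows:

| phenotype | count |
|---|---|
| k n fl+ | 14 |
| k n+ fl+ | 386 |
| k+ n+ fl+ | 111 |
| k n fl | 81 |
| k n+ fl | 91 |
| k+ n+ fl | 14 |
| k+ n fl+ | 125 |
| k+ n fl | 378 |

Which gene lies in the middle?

The two most frequent reciprocal classes, k n+ fl+ and k+ n fl, are the parental types, so the F1 was k n+ fl+ / k+ n fl.
The two rarest classes, k n fl+ and k+ n+ fl, are the double crossovers. Comparing them with the parentals, only the n allele has switched, so n is the middle locus and the order is k – n – fl.

n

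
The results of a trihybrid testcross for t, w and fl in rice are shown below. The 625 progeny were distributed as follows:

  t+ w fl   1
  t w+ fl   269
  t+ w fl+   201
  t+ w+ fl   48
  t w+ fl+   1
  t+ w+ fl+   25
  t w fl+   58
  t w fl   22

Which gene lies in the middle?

The two most frequent reciprocal classes, t w+ fl and t+ w fl+, are the parental types, so the F1 was t w+ fl / t+ w fl+.
The two rarest classes, t w+ fl+ and t+ w fl, are the double crossovers. Comparing them with the parentals, only the fl allele has switched, so fl is the middle locus and the order is t – fl – w.

fl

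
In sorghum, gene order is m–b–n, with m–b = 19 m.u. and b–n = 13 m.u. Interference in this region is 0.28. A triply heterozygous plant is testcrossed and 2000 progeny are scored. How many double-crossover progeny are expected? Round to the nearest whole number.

36

Map distances give recombination frequencies of 0.190 and 0.130 for the two intervals.
With interference 0.28 (so coincidence = 0.72), expected double-crossover frequency = 0.190 × 0.130 × 0.72 = 0.01778.
Expected number = 0.01778 × 2000 = 35.57 ≈ 36.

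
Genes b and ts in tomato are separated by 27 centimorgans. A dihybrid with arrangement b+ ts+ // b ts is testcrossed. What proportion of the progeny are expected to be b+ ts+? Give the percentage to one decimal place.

A map distance of 27 centimorgans corresponds to a recombination frequency of 0.270.
The F1 is b+ ts+ / b ts, so b+ ts+ is a parental gamete class with expected frequency (1 − r)/2 = 0.730/2 = 0.3650.
That is 0.3650 = 36.5% of the progeny.

36.5%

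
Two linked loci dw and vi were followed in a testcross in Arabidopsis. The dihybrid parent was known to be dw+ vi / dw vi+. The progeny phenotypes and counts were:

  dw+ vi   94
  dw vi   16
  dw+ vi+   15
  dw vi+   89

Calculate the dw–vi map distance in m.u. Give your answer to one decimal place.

14.5 m.u.

The recombinant classes are dw+ vi+ and dw vi: 15 + 16 = 31.
Recombination frequency = 31/214 = 0.1449 ≈ 14.5%, i.e. 14.5 m.u.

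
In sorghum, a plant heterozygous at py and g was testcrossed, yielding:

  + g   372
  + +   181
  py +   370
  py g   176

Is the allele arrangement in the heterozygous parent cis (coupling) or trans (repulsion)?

The two most frequent classes are + g (372) and py + (370); these are the parental (non-recombinant) types.
So the F1 carried + g on one chromosome and py + on the other — the recessive alleles are on opposite chromosomes (trans / repulsion).

trans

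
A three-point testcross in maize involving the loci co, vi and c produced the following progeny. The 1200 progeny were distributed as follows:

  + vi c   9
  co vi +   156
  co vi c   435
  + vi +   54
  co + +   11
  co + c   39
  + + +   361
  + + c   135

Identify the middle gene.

The two most frequent reciprocal classes, + + + and co vi c, are the parental types, so the F1 was + + + / co vi c.
The two rarest classes, co + + and + vi c, are the double crossovers. Comparing them with the parentals, only the co allele has switched, so co is the middle locus and the order is c – co – vi.

co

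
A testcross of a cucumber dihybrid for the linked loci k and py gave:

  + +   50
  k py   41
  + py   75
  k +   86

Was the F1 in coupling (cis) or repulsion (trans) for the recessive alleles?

trans

The two most frequent classes are + py (75) and k + (86); these are the parental (non-recombinant) types.
So the F1 carried + py on one chromosome and k + on the other — the recessive alleles are on opposite chromosomes (trans / repulsion).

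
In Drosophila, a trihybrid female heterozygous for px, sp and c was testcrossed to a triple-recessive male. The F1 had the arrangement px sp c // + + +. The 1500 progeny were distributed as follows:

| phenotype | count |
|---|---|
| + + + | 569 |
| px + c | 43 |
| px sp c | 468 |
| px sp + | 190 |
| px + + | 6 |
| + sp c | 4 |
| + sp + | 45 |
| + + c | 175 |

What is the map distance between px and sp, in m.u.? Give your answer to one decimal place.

6.5 m.u.

The two rarest classes, + sp c and px + +, are the double crossovers. Comparing them with the parentals, only the px allele has switched, so px is the middle locus and the order is c – px – sp.
Crossovers in the px–sp interval produce the single-crossover classes px + c and + sp + (43 + 45 = 88) plus the double crossovers (10).
RF(px–sp) = (88 + 10) / 1500 = 98/1500 = 0.0653 → 6.5 m.u.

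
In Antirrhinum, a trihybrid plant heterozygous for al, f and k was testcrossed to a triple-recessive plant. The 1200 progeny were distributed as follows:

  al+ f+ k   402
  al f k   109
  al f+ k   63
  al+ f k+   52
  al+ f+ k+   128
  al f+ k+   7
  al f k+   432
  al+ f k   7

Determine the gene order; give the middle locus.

The two most frequent reciprocal classes, al f k+ and al+ f+ k, are the parental types, so the F1 was al f k+ / al+ f+ k.
The two rarest classes, al f+ k+ and al+ f k, are the double crossovers. Comparing them with the parentals, only the f allele has switched, so f is the middle locus and the order is al – f – k.

f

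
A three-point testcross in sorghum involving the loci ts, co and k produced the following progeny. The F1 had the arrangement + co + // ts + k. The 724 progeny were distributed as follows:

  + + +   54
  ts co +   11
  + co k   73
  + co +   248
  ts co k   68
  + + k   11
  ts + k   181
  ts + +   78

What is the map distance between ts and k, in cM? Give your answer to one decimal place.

23.9 cM

The two rarest classes, ts co + and + + k, are the double crossovers. Comparing them with the parentals, only the ts allele has switched, so ts is the middle locus and the order is co – ts – k.
Crossovers in the ts–k interval produce the single-crossover classes + co k and ts + + (73 + 78 = 151) plus the double crossovers (22).
RF(ts–k) = (151 + 22) / 724 = 173/724 = 0.2390 → 23.9 cM.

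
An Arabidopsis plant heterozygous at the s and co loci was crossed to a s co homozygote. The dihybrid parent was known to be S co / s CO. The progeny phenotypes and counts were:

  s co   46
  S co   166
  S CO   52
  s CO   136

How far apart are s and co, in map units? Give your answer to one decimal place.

24.5 map units

The recombinant classes are S CO and s co: 52 + 46 = 98.
Recombination frequency = 98/400 = 0.2450 ≈ 24.5%, i.e. 24.5 map units.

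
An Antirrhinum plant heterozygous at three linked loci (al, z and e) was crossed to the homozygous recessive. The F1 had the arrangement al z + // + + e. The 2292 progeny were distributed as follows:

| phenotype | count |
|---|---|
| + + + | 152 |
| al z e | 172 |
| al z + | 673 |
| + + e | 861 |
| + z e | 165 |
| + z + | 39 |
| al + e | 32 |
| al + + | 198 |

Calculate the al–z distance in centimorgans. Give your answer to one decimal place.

The two rarest classes, + z + and al + e, are the double crossovers. Comparing them with the parentals, only the al allele has switched, so al is the middle locus and the order is z – al – e.
Crossovers in the z–al interval produce the single-crossover classes al + + and + z e (198 + 165 = 363) plus the double crossovers (71).
RF(z–al) = (363 + 71) / 2292 = 434/2292 = 0.1894 → 18.9 centimorgans.

18.9 centimorgans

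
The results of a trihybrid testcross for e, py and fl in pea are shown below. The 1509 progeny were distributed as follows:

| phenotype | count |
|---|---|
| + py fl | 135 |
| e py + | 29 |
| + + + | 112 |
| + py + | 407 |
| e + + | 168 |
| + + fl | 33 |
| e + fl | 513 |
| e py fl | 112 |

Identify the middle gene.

The two most frequent reciprocal classes, e + fl and + py +, are the parental types, so the F1 was e + fl / + py +.
The two rarest classes, + + fl and e py +, are the double crossovers. Comparing them with the parentals, only the e allele has switched, so e is the middle locus and the order is py – e – fl.

e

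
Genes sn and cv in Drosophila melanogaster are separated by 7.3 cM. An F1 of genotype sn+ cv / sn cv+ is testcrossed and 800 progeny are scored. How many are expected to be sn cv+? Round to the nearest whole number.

371

A map distance of 7.3 cM corresponds to a recombination frequency of 0.073.
The F1 is sn+ cv / sn cv+, so sn cv+ is a parental gamete class with expected frequency (1 − r)/2 = 0.927/2 = 0.4635.
Expected number = 0.4635 × 800 = 370.80 ≈ 371.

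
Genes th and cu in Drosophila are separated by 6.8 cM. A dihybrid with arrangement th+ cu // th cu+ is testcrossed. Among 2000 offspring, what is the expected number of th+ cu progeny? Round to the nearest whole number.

A map distance of 6.8 cM corresponds to a recombination frequency of 0.068.
The F1 is th+ cu / th cu+, so th+ cu is a parental gamete class with expected frequency (1 − r)/2 = 0.932/2 = 0.4660.
Expected number = 0.4660 × 2000 = 932.00 ≈ 932.

932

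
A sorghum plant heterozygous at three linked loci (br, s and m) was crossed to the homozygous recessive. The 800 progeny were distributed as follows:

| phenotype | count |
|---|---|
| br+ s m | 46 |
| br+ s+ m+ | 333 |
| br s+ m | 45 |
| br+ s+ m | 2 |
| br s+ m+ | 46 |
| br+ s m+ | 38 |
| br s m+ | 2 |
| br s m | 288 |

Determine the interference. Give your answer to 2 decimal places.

0.62

The two most frequent reciprocal classes, br s m and br+ s+ m+, are the parental types, so the F1 was br s m / br+ s+ m+.
The two rarest classes, br s m+ and br+ s+ m, are the double crossovers. Comparing them with the parentals, only the m allele has switched, so m is the middle locus and the order is br – m – s.
br–m: (92 + 4)/800 = 0.1200; m–s: (83 + 4)/800 = 0.1087.
Expected DCO frequency = 0.1200 × 0.1087 ≈ 0.01304; observed = 4/800 ≈ 0.00500.
Coefficient of coincidence = 0.00500/0.01304 ≈ 0.38; interference = 1 − 0.38 = 0.62.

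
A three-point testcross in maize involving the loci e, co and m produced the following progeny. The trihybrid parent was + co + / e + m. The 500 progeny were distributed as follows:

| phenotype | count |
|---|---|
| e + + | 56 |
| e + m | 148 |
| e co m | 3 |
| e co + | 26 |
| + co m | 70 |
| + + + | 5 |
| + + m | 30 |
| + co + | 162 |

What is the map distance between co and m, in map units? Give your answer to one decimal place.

The two rarest classes, + + + and e co m, are the double crossovers. Comparing them with the parentals, only the co allele has switched, so co is the middle locus and the order is e – co – m.
Crossovers in the co–m interval produce the single-crossover classes + co m and e + + (70 + 56 = 126) plus the double crossovers (8).
RF(co–m) = (126 + 8) / 500 = 134/500 = 0.2680 → 26.8 map units.

26.8 map units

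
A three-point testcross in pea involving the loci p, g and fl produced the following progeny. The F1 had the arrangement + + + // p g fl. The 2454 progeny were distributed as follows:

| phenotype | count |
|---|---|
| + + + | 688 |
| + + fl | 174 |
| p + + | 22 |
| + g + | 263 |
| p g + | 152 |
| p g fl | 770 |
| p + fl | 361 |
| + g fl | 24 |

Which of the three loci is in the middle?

The two rarest classes, p + + and + g fl, are the double crossovers. Comparing them with the parentals, only the p allele has switched, so p is the middle locus and the order is fl – p – g.

p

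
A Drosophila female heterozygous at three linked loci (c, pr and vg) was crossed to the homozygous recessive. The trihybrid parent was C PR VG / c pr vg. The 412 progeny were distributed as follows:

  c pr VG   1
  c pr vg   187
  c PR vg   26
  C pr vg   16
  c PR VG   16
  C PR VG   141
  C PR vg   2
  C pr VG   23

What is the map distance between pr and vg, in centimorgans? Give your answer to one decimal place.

12.6 centimorgans

The two rarest classes, C PR vg and c pr VG, are the double crossovers. Comparing them with the parentals, only the vg allele has switched, so vg is the middle locus and the order is c – vg – pr.
Crossovers in the vg–pr interval produce the single-crossover classes C pr VG and c PR vg (23 + 26 = 49) plus the double crossovers (3).
RF(vg–pr) = (49 + 3) / 412 = 52/412 = 0.1262 → 12.6 centimorgans.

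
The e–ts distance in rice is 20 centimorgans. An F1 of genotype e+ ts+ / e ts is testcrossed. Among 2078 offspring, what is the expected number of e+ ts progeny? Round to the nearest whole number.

A map distance of 20 centimorgans corresponds to a recombination frequency of 0.200.
The F1 is e+ ts+ / e ts, so e+ ts is a recombinant gamete class with expected frequency r/2 = 0.200/2 = 0.1000.
Expected number = 0.1000 × 2078 = 207.80 ≈ 208.

208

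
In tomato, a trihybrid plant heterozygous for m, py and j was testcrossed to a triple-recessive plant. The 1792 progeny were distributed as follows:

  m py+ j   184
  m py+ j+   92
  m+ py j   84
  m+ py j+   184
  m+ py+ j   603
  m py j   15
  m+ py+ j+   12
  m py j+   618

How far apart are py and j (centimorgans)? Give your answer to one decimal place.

11.3 centimorgans

The two most frequent reciprocal classes, m py j+ and m+ py+ j, are the parental types, so the F1 was m py j+ / m+ py+ j.
The two rarest classes, m py j and m+ py+ j+, are the double crossovers. Comparing them with the parentals, only the j allele has switched, so j is the middle locus and the order is py – j – m.
Crossovers in the py–j interval produce the single-crossover classes m py+ j+ and m+ py j (92 + 84 = 176) plus the double crossovers (27).
RF(py–j) = (176 + 27) / 1792 = 203/1792 = 0.1133 → 11.3 centimorgans.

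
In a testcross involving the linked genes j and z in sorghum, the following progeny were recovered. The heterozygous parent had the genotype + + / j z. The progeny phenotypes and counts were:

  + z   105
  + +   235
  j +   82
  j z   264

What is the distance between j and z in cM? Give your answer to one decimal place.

The recombinant classes are + z and j +: 105 + 82 = 187.
Recombination frequency = 187/686 = 0.2726 ≈ 27.3%, i.e. 27.3 cM.

27.3 cM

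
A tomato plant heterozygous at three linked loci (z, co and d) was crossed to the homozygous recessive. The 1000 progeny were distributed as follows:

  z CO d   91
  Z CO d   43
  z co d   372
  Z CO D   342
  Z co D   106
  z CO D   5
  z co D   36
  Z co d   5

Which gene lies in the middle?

The two most frequent reciprocal classes, z co d and Z CO D, are the parental types, so the F1 was z co d / Z CO D.
The two rarest classes, Z co d and z CO D, are the double crossovers. Comparing them with the parentals, only the z allele has switched, so z is the middle locus and the order is d – z – co.

z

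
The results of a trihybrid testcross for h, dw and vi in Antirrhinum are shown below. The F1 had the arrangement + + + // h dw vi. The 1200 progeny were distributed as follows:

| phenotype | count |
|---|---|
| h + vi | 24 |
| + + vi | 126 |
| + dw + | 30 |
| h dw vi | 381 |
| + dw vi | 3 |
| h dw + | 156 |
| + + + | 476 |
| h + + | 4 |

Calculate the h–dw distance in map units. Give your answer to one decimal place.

The two rarest classes, h + + and + dw vi, are the double crossovers. Comparing them with the parentals, only the h allele has switched, so h is the middle locus and the order is dw – h – vi.
Crossovers in the dw–h interval produce the single-crossover classes + dw + and h + vi (30 + 24 = 54) plus the double crossovers (7).
RF(dw–h) = (54 + 7) / 1200 = 61/1200 = 0.0508 → 5.1 map units.

5.1 map units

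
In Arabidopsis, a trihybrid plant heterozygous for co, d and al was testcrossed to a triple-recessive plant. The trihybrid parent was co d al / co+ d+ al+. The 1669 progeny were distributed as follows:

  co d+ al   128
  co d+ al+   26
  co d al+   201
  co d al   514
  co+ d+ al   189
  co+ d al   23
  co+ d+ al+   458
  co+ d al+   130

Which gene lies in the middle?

The two rarest classes, co+ d al and co d+ al+, are the double crossovers. Comparing them with the parentals, only the co allele has switched, so co is the middle locus and the order is al – co – d.

co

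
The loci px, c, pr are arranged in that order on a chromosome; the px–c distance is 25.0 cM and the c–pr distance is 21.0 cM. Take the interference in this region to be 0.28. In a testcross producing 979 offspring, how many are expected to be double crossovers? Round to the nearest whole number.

37

Map distances give recombination frequencies of 0.250 and 0.210 for the two intervals.
With interference 0.28 (so coincidence = 0.72), expected double-crossover frequency = 0.250 × 0.210 × 0.72 = 0.03780.
Expected number = 0.03780 × 979 = 37.01 ≈ 37.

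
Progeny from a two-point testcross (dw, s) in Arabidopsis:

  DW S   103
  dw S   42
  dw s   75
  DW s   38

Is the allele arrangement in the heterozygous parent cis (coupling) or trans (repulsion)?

cis

The two most frequent classes are DW S (103) and dw s (75); these are the parental (non-recombinant) types.
So the F1 carried DW S on one chromosome and dw s on the other — the recessive alleles are on the same chromosome (cis / coupling).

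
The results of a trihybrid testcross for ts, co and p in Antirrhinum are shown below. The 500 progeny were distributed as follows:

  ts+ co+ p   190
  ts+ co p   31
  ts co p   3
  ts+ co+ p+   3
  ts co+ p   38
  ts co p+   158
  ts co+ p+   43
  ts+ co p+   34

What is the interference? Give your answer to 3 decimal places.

0.519

The two most frequent reciprocal classes, ts+ co+ p and ts co p+, are the parental types, so the F1 was ts+ co+ p / ts co p+.
The two rarest classes, ts+ co+ p+ and ts co p, are the double crossovers. Comparing them with the parentals, only the p allele has switched, so p is the middle locus and the order is co – p – ts.
co–p: (74 + 6)/500 = 0.1600; p–ts: (72 + 6)/500 = 0.1560.
Expected DCO frequency = 0.1600 × 0.1560 ≈ 0.02496; observed = 6/500 ≈ 0.01200.
Coefficient of coincidence = 0.01200/0.02496 ≈ 0.481; interference = 1 − 0.481 = 0.519.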